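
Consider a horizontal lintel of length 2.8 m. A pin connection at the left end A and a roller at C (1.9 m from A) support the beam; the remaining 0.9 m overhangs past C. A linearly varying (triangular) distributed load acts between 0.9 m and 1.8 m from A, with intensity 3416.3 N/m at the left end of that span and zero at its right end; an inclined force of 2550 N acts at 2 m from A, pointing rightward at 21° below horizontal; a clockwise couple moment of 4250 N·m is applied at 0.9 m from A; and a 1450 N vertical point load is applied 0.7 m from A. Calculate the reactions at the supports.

A_x = -2381 N, A_y = -802.8 N, C_y = 4704 N

Resultant of the triangular load: ½ × 3416.3 × 0.9 = 1537.335 N, acting at 1.2 m from A (one-third of the span from the peak).
Moments about A: C_y·1.9 − (½·3416.3·0.9)·1.2 − 2550·sin21°·2 − 4250 − 1450·0.7 = 0 → C_y = 8937.48/1.9 = 4703.94 ≈ 4704 N.
ΣF_y = 0: A_y + 4703.94 − ½·3416.3·0.9 − 2550·sin21° − 1450 = 0 → A_y = -802.8 N.
ΣF_x = 0: A_x + 2550·cos21° = 0 → A_x = -2381 N.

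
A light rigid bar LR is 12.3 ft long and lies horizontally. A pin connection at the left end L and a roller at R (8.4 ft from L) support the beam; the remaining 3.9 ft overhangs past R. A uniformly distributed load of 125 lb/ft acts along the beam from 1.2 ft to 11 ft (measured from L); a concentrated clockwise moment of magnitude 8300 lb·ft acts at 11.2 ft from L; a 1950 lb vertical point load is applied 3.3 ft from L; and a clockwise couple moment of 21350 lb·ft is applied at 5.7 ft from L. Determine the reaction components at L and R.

L_x = 0, L_y = -2010 lb, R_y = 5185 lb

Resultant of the distributed load: 125 × 9.8 = 1225 lb at 6.1 ft from L.
Moments about L: R_y·8.4 − (125·9.8)·6.1 − 8300 − 1950·3.3 − 21350 = 0 → R_y = 43557.5/8.4 = 5185.42 ≈ 5185 lb.
ΣF_y = 0: L_y + 5185.42 − 125·9.8 − 1950 = 0 → L_y = -2010 lb.
ΣF_x = 0: no horizontal applied forces, so L_x = 0.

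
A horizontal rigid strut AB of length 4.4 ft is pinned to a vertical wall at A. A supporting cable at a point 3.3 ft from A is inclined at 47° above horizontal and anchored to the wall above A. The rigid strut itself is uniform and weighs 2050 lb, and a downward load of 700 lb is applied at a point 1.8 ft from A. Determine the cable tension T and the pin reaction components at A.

ΣM about A: T·sin47°·3.3 − 2050·2.2 − 700·1.8 = 0 → T = 5770/(3.3·0.731354) = 2390.75 ≈ 2391 lb.
ΣF_x = 0: A_x − T·cos47° = 0 → A_x = 2390.75 × 0.681998 = 1630 lb.
ΣF_y = 0: A_y + T·sin47° − 2050 − 700 = 0 → A_y = 2750 − 2390.75 × 0.731354 = 1002 lb.

T = 2391 lb, A_x = 1630 lb, A_y = 1002 lb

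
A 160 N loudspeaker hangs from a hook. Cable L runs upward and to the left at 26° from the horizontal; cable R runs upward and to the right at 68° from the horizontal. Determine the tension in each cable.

ΣF_x = 0: −T_L·cos26° + T_R·cos68° = 0 → T_R = 2.3993·T_L.
ΣF_y = 0: T_L·sin26° + T_R·sin68° = 160.
Substitute: T_L·(0.438371 + 2.3993·0.927184) = 160 → T_L = 60.0834 ≈ 60.08 N.
Then T_R = 2.3993 × 60.0834 = 144.2 N.

T_L = 60.08 N, T_R = 144.2 N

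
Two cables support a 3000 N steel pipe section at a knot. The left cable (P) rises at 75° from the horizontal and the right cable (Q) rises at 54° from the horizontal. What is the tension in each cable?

ΣF_x = 0: −T_P·cos75° + T_Q·cos54° = 0 → T_Q = 0.440329·T_P.
ΣF_y = 0: T_P·sin75° + T_Q·sin54° = 3000.
Substitute: T_P·(0.965926 + 0.440329·0.809017) = 3000 → T_P = 2269.01 ≈ 2269 N.
Then T_Q = 0.440329 × 2269.01 = 999.1 N.

T_P = 2269 N, T_Q = 999.1 N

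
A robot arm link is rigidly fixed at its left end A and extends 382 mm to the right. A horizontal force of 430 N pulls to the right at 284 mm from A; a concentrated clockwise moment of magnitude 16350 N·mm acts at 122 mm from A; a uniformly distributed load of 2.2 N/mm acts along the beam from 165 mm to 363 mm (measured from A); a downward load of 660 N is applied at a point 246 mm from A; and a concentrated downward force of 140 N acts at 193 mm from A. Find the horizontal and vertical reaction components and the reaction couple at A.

A_x = -430.0 N, A_y = 1236 N, M_A = 320700 N·mm

Resultant of the distributed load: 2.2 × 198 = 435.6 N at 264 mm from A.
ΣF_x = 0: A_x + 430 = 0 → A_x = -430.0 N.
ΣF_y = 0: A_y − 2.2·198 − 660 − 140 = 0 → A_y = 1236 N.
ΣM about A: M_A − 16350 − (2.2·198)·264 − 660·246 − 140·193 = 0 → M_A = 320700 N·mm.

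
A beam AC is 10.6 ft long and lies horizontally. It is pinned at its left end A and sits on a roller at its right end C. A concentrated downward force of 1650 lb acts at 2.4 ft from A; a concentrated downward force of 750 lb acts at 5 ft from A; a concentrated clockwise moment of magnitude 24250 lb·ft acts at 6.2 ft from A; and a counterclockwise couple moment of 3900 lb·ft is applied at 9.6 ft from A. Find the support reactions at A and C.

Moments about A: C_y·10.6 − 1650·2.4 − 750·5 − 24250 + 3900 = 0 → C_y = 28060/10.6 = 2647.17 ≈ 2647 lb.
ΣF_y = 0: A_y + 2647.17 − 1650 − 750 = 0 → A_y = -247.2 lb.
ΣF_x = 0: no horizontal applied forces, so A_x = 0.

A_x = 0, A_y = -247.2 lb, C_y = 2647 lb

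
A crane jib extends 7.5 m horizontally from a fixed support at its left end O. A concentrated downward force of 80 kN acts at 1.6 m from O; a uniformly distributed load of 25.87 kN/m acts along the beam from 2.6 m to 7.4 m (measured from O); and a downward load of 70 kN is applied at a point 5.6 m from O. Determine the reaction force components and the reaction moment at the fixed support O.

O_x = 0, O_y = 274.2 kN, M_O = 1141 kN·m

Resultant of the distributed load: 25.87 × 4.8 = 124.176 kN at 5 m from O.
ΣF_x = 0: O_x = 0.
ΣF_y = 0: O_y − 80 − 25.87·4.8 − 70 = 0 → O_y = 274.2 kN.
ΣM about O: M_O − 80·1.6 − (25.87·4.8)·5 − 70·5.6 = 0 → M_O = 1141 kN·m.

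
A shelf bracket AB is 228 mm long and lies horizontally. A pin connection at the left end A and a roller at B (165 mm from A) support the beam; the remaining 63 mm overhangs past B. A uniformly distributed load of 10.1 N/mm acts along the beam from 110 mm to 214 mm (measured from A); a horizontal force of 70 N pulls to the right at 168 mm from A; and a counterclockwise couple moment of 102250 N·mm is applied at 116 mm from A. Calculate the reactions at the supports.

A_x = -70.00 N, A_y = 638.8 N, B_y = 411.6 N

Resultant of the distributed load: 10.1 × 104 = 1050.4 N at 162 mm from A.
Moments about A: B_y·165 − (10.1·104)·162 + 102250 = 0 → B_y = 67914.8/165 = 411.605 ≈ 411.6 N.
ΣF_y = 0: A_y + 411.605 − 10.1·104 = 0 → A_y = 638.8 N.
ΣF_x = 0: A_x + 70 = 0 → A_x = -70.00 N.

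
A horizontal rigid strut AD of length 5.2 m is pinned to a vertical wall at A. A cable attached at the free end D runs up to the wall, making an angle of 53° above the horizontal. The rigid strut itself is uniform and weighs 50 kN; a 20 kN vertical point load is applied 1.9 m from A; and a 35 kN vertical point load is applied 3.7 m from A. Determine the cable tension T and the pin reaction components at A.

T = 71.64 kN, A_x = 43.11 kN, A_y = 47.79 kN

ΣM about A: T·sin53°·5.2 − 50·2.6 − 20·1.9 − 35·3.7 = 0 → T = 297.5/(5.2·0.798636) = 71.6366 ≈ 71.64 kN.
ΣF_x = 0: A_x − T·cos53° = 0 → A_x = 71.6366 × 0.601815 = 43.11 kN.
ΣF_y = 0: A_y + T·sin53° − 50 − 20 − 35 = 0 → A_y = 105 − 71.6366 × 0.798636 = 47.79 kN.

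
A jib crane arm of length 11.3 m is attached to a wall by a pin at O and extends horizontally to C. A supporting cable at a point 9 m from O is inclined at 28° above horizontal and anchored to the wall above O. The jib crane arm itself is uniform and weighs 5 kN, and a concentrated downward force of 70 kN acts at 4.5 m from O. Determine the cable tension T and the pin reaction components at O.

T = 81.24 kN, O_x = 71.73 kN, O_y = 36.86 kN

ΣM about O: T·sin28°·9 − 5·5.65 − 70·4.5 = 0 → T = 343.25/(9·0.469472) = 81.2378 ≈ 81.24 kN.
ΣF_x = 0: O_x − T·cos28° = 0 → O_x = 81.2378 × 0.882948 = 71.73 kN.
ΣF_y = 0: O_y + T·sin28° − 5 − 70 = 0 → O_y = 75 − 81.2378 × 0.469472 = 36.86 kN.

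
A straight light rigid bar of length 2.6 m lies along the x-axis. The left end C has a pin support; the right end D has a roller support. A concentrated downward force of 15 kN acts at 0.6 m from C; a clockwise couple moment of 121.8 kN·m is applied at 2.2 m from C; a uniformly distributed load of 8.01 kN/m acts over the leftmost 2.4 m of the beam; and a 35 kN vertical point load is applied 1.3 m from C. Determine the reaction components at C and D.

C_x = 0, C_y = -7.456 kN, D_y = 76.68 kN

Resultant of the distributed load: 8.01 × 2.4 = 19.224 kN at 1.2 m from C.
Taking moments about C: D_y·2.6 − 15·0.6 − 121.8 − (8.01·2.4)·1.2 − 35·1.3 = 0 → D_y = 199.3688/2.6 = 76.6803 ≈ 76.68 kN.
ΣF_y = 0: C_y + 76.6803 − 15 − 8.01·2.4 − 35 = 0 → C_y = -7.456 kN.
ΣF_x = 0: no horizontal applied forces, so C_x = 0.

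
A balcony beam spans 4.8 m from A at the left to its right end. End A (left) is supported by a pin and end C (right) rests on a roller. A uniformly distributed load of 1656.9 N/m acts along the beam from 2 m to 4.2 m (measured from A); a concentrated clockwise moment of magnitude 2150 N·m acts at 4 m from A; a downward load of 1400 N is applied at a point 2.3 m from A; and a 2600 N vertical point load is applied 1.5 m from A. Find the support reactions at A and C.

Resultant of the distributed load: 1656.9 × 2.2 = 3645.18 N at 3.1 m from A.
Taking moments about A: C_y·4.8 − (1656.9·2.2)·3.1 − 2150 − 1400·2.3 − 2600·1.5 = 0 → C_y = 20570.058/4.8 = 4285.43 ≈ 4285 N.
ΣF_y = 0: A_y + 4285.43 − 1656.9·2.2 − 1400 − 2600 = 0 → A_y = 3360 N.
ΣF_x = 0: no horizontal applied forces, so A_x = 0.

A_x = 0, A_y = 3360 N, C_y = 4285 N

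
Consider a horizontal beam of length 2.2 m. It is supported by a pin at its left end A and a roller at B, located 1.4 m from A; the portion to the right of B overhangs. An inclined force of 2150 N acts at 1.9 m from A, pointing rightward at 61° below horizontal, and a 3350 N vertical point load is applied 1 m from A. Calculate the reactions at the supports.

A_x = -1042 N, A_y = 285.6 N, B_y = 4945 N

ΣM about A: B_y·1.4 − 2150·sin61°·1.9 − 3350·1 = 0 → B_y = 6922.82/1.4 = 4944.87 ≈ 4945 N.
ΣF_y = 0: A_y + 4944.87 − 2150·sin61° − 3350 = 0 → A_y = 285.6 N.
ΣF_x = 0: A_x + 2150·cos61° = 0 → A_x = -1042 N.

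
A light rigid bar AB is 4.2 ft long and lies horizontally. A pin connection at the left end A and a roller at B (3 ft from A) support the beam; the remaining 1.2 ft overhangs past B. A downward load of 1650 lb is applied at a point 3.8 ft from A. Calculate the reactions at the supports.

A_x = 0, A_y = -440.0 lb, B_y = 2090 lb

ΣM about A: B_y·3 − 1650·3.8 = 0 → B_y = 6270/3 = 2090 lb.
ΣF_y = 0: A_y + 2090 − 1650 = 0 → A_y = -440.0 lb.
ΣF_x = 0: no horizontal applied forces, so A_x = 0.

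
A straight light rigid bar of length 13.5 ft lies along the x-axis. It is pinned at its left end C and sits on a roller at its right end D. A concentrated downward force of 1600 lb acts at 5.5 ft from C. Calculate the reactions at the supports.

Taking moments about C: D_y·13.5 − 1600·5.5 = 0 → D_y = 8800/13.5 = 651.852 ≈ 651.9 lb.
ΣF_y = 0: C_y + 651.852 − 1600 = 0 → C_y = 948.1 lb.
ΣF_x = 0: no horizontal applied forces, so C_x = 0.

C_x = 0, C_y = 948.1 lb, D_y = 651.9 lb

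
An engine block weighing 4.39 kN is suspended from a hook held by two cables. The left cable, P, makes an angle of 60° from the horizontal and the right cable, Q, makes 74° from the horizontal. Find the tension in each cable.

ΣF_x = 0: −T_P·cos60° + T_Q·cos74° = 0 → T_Q = 1.81398·T_P.
ΣF_y = 0: T_P·sin60° + T_Q·sin74° = 4.39.
Substitute: T_P·(0.866025 + 1.81398·0.961262) = 4.39 → T_P = 1.68216 ≈ 1.682 kN.
Then T_Q = 1.81398 × 1.68216 = 3.051 kN.

T_P = 1.682 kN, T_Q = 3.051 kN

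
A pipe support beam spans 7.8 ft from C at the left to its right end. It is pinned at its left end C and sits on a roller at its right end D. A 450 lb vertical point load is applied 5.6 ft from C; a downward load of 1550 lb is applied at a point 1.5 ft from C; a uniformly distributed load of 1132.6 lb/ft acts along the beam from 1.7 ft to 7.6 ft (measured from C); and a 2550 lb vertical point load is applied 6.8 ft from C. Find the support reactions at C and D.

C_x = 0, C_y = 4404 lb, D_y = 6828 lb

Resultant of the distributed load: 1132.6 × 5.9 = 6682.34 lb at 4.65 ft from C.
ΣM about C: D_y·7.8 − 450·5.6 − 1550·1.5 − (1132.6·5.9)·4.65 − 2550·6.8 = 0 → D_y = 53257.881/7.8 = 6827.93 ≈ 6828 lb.
ΣF_y = 0: C_y + 6827.93 − 450 − 1550 − 1132.6·5.9 − 2550 = 0 → C_y = 4404 lb.
ΣF_x = 0: no horizontal applied forces, so C_x = 0.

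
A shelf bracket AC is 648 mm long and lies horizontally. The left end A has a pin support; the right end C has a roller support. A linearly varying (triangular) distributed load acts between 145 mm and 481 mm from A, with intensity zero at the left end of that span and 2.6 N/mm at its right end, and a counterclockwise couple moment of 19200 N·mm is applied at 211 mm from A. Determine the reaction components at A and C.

A_x = 0, A_y = 217.7 N, C_y = 219.1 N

Resultant of the triangular load: ½ × 2.6 × 336 = 436.8 N, acting at 369 mm from A (one-third of the span from the peak).
Taking moments about A: C_y·648 − (½·2.6·336)·369 + 19200 = 0 → C_y = 141979.2/648 = 219.104 ≈ 219.1 N.
ΣF_y = 0: A_y + 219.104 − ½·2.6·336 = 0 → A_y = 217.7 N.
ΣF_x = 0: no horizontal applied forces, so A_x = 0.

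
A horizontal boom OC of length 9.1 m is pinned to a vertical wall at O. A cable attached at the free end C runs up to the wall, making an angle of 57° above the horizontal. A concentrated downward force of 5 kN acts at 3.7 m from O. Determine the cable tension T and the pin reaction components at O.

T = 2.424 kN, O_x = 1.320 kN, O_y = 2.967 kN

ΣM about O: T·sin57°·9.1 − 5·3.7 = 0 → T = 18.5/(9.1·0.838671) = 2.42403 ≈ 2.424 kN.
ΣF_x = 0: O_x − T·cos57° = 0 → O_x = 2.42403 × 0.544639 = 1.320 kN.
ΣF_y = 0: O_y + T·sin57° − 5 = 0 → O_y = 5 − 2.42403 × 0.838671 = 2.967 kN.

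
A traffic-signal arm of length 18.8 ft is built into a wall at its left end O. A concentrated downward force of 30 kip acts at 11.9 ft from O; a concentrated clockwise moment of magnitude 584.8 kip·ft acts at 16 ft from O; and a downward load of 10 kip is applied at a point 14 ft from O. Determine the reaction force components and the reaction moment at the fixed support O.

O_x = 0, O_y = 40.00 kip, M_O = 1082 kip·ft

ΣF_x = 0: O_x = 0.
ΣF_y = 0: O_y − 30 − 10 = 0 → O_y = 40.00 kip.
ΣM about O: M_O − 30·11.9 − 584.8 − 10·14 = 0 → M_O = 1082 kip·ft.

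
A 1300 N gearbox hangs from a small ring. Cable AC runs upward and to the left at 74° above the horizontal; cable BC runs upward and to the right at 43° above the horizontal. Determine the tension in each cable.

T_AC = 1067 N, T_BC = 402.2 N

ΣF_x = 0: −T_AC·cos74° + T_BC·cos43° = 0 → T_BC = 0.376887·T_AC.
ΣF_y = 0: T_AC·sin74° + T_BC·sin43° = 1300.
Substitute: T_AC·(0.961262 + 0.376887·0.681998) = 1300 → T_AC = 1067.06 ≈ 1067 N.
Then T_BC = 0.376887 × 1067.06 = 402.2 N.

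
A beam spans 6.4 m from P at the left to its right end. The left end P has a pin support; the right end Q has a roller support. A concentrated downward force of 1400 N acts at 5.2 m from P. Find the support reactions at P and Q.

P_x = 0, P_y = 262.5 N, Q_y = 1138 N

Moments about P: Q_y·6.4 − 1400·5.2 = 0 → Q_y = 7280/6.4 = 1137.5 ≈ 1138 N.
ΣF_y = 0: P_y + 1137.5 − 1400 = 0 → P_y = 262.5 N.
ΣF_x = 0: no horizontal applied forces, so P_x = 0.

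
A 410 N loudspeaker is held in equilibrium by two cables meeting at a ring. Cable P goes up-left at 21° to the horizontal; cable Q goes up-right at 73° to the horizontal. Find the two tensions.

ΣF_x = 0: −T_P·cos21° + T_Q·cos73° = 0 → T_Q = 3.19313·T_P.
ΣF_y = 0: T_P·sin21° + T_Q·sin73° = 410.
Substitute: T_P·(0.358368 + 3.19313·0.956305) = 410 → T_P = 120.165 ≈ 120.2 N.
Then T_Q = 3.19313 × 120.165 = 383.7 N.

T_P = 120.2 N, T_Q = 383.7 N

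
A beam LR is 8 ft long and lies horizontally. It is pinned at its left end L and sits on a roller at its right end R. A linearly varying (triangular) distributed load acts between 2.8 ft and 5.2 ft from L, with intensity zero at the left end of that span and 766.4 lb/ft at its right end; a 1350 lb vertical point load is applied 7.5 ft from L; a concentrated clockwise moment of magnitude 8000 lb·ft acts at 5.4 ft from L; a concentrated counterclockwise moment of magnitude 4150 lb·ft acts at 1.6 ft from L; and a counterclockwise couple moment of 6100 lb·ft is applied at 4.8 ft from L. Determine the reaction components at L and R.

Resultant of the triangular load: ½ × 766.4 × 2.4 = 919.68 lb, acting at 4.4 ft from L (one-third of the span from the peak).
Taking moments about L: R_y·8 − (½·766.4·2.4)·4.4 − 1350·7.5 − 8000 + 4150 + 6100 = 0 → R_y = 11921.592/8 = 1490.2 ≈ 1490 lb.
ΣF_y = 0: L_y + 1490.2 − ½·766.4·2.4 − 1350 = 0 → L_y = 779.5 lb.
ΣF_x = 0: no horizontal applied forces, so L_x = 0.

L_x = 0, L_y = 779.5 lb, R_y = 1490 lb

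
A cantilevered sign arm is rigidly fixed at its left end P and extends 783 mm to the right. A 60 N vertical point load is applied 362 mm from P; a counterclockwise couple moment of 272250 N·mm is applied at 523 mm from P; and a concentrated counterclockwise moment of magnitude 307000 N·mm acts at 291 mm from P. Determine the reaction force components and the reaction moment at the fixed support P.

P_x = 0, P_y = 60.00 N, M_P = -557500 N·mm

ΣF_x = 0: P_x = 0.
ΣF_y = 0: P_y − 60 = 0 → P_y = 60.00 N.
ΣM about P: M_P − 60·362 + 272250 + 307000 = 0 → M_P = -557500 N·mm.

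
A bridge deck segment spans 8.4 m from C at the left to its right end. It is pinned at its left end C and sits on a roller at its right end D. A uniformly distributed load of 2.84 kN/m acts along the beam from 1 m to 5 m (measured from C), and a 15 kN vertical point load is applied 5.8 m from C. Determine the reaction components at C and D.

Resultant of the distributed load: 2.84 × 4 = 11.36 kN at 3 m from C.
ΣM about C: D_y·8.4 − (2.84·4)·3 − 15·5.8 = 0 → D_y = 121.08/8.4 = 14.4143 ≈ 14.41 kN.
ΣF_y = 0: C_y + 14.4143 − 2.84·4 − 15 = 0 → C_y = 11.95 kN.
ΣF_x = 0: no horizontal applied forces, so C_x = 0.

C_x = 0, C_y = 11.95 kN, D_y = 14.41 kN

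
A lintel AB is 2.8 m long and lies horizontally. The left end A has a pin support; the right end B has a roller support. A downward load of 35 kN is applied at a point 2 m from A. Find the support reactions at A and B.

Taking moments about A: B_y·2.8 − 35·2 = 0 → B_y = 70/2.8 = 25.00 kN.
ΣF_y = 0: A_y + 25 − 35 = 0 → A_y = 10.00 kN.
ΣF_x = 0: no horizontal applied forces, so A_x = 0.

A_x = 0, A_y = 10.00 kN, B_y = 25.00 kN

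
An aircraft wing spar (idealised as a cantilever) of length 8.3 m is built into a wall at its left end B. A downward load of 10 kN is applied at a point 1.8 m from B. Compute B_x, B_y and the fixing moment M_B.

B_x = 0, B_y = 10.00 kN, M_B = 18.00 kN·m

ΣF_x = 0: B_x = 0.
ΣF_y = 0: B_y − 10 = 0 → B_y = 10.00 kN.
ΣM about B: M_B − 10·1.8 = 0 → M_B = 18.00 kN·m.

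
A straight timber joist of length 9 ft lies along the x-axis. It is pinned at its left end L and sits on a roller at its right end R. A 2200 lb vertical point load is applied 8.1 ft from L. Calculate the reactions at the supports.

L_x = 0, L_y = 220.0 lb, R_y = 1980 lb

ΣM about L: R_y·9 − 2200·8.1 = 0 → R_y = 17820/9 = 1980 lb.
ΣF_y = 0: L_y + 1980 − 2200 = 0 → L_y = 220.0 lb.
ΣF_x = 0: no horizontal applied forces, so L_x = 0.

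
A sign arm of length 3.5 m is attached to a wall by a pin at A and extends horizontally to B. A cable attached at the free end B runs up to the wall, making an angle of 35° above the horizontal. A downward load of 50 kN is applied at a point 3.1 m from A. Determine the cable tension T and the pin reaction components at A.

T = 77.21 kN, A_x = 63.25 kN, A_y = 5.714 kN

ΣM about A: T·sin35°·3.5 − 50·3.1 = 0 → T = 155/(3.5·0.573576) = 77.2098 ≈ 77.21 kN.
ΣF_x = 0: A_x − T·cos35° = 0 → A_x = 77.2098 × 0.819152 = 63.25 kN.
ΣF_y = 0: A_y + T·sin35° − 50 = 0 → A_y = 50 − 77.2098 × 0.573576 = 5.714 kN.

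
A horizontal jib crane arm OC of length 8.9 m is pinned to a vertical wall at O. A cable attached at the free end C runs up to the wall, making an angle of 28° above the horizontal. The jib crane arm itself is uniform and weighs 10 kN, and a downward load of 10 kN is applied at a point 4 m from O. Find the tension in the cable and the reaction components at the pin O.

T = 20.22 kN, O_x = 17.86 kN, O_y = 10.51 kN

ΣM about O: T·sin28°·8.9 − 10·4.45 − 10·4 = 0 → T = 84.5/(8.9·0.469472) = 20.2235 ≈ 20.22 kN.
ΣF_x = 0: O_x − T·cos28° = 0 → O_x = 20.2235 × 0.882948 = 17.86 kN.
ΣF_y = 0: O_y + T·sin28° − 10 − 10 = 0 → O_y = 20 − 20.2235 × 0.469472 = 10.51 kN.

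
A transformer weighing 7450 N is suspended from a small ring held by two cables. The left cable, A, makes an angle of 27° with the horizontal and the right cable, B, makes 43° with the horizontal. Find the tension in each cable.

ΣF_x = 0: −T_A·cos27° + T_B·cos43° = 0 → T_B = 1.2183·T_A.
ΣF_y = 0: T_A·sin27° + T_B·sin43° = 7450.
Substitute: T_A·(0.45399 + 1.2183·0.681998) = 7450 → T_A = 5798.26 ≈ 5798 N.
Then T_B = 1.2183 × 5798.26 = 7064 N.

T_A = 5798 N, T_B = 7064 N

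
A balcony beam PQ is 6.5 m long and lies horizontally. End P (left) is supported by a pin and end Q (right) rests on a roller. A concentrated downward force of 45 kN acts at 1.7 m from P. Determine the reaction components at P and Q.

P_x = 0, P_y = 33.23 kN, Q_y = 11.77 kN

ΣM about P: Q_y·6.5 − 45·1.7 = 0 → Q_y = 76.5/6.5 = 11.7692 ≈ 11.77 kN.
ΣF_y = 0: P_y + 11.7692 − 45 = 0 → P_y = 33.23 kN.
ΣF_x = 0: no horizontal applied forces, so P_x = 0.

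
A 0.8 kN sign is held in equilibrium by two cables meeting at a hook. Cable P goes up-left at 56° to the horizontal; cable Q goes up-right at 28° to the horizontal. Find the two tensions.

ΣF_x = 0: −T_P·cos56° + T_Q·cos28° = 0 → T_Q = 0.633325·T_P.
ΣF_y = 0: T_P·sin56° + T_Q·sin28° = 0.8.
Substitute: T_P·(0.829038 + 0.633325·0.469472) = 0.8 → T_P = 0.710248 ≈ 0.7102 kN.
Then T_Q = 0.633325 × 0.710248 = 0.4498 kN.

T_P = 0.7102 kN, T_Q = 0.4498 kN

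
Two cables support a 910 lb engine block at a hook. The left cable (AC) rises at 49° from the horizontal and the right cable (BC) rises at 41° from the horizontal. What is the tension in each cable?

ΣF_x = 0: −T_AC·cos49° + T_BC·cos41° = 0 → T_BC = 0.869287·T_AC.
ΣF_y = 0: T_AC·sin49° + T_BC·sin41° = 910.
Substitute: T_AC·(0.75471 + 0.869287·0.656059) = 910 → T_AC = 686.785 ≈ 686.8 lb.
Then T_BC = 0.869287 × 686.785 = 597.0 lb.

T_AC = 686.8 lb, T_BC = 597.0 lb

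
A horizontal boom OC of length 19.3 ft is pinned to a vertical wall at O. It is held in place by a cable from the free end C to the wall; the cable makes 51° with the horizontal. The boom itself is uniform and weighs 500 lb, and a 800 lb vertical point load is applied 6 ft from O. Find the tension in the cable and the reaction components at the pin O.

T = 641.7 lb, O_x = 403.8 lb, O_y = 801.3 lb

ΣM about O: T·sin51°·19.3 − 500·9.65 − 800·6 = 0 → T = 9625/(19.3·0.777146) = 641.713 ≈ 641.7 lb.
ΣF_x = 0: O_x − T·cos51° = 0 → O_x = 641.713 × 0.62932 = 403.8 lb.
ΣF_y = 0: O_y + T·sin51° − 500 − 800 = 0 → O_y = 1300 − 641.713 × 0.777146 = 801.3 lb.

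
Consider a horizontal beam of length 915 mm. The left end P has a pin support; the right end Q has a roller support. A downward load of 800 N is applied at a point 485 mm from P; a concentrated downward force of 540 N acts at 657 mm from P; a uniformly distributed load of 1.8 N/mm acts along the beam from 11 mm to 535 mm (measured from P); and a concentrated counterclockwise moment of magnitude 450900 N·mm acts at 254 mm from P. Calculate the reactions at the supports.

Resultant of the distributed load: 1.8 × 524 = 943.2 N at 273 mm from P.
Moments about P: Q_y·915 − 800·485 − 540·657 − (1.8·524)·273 + 450900 = 0 → Q_y = 549373.6/915 = 600.408 ≈ 600.4 N.
ΣF_y = 0: P_y + 600.408 − 800 − 540 − 1.8·524 = 0 → P_y = 1683 N.
ΣF_x = 0: no horizontal applied forces, so P_x = 0.

P_x = 0, P_y = 1683 N, Q_y = 600.4 N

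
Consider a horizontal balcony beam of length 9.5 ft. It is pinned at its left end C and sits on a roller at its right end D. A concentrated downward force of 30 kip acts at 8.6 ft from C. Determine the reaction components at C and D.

C_x = 0, C_y = 2.842 kip, D_y = 27.16 kip

Taking moments about C: D_y·9.5 − 30·8.6 = 0 → D_y = 258/9.5 = 27.1579 ≈ 27.16 kip.
ΣF_y = 0: C_y + 27.1579 − 30 = 0 → C_y = 2.842 kip.
ΣF_x = 0: no horizontal applied forces, so C_x = 0.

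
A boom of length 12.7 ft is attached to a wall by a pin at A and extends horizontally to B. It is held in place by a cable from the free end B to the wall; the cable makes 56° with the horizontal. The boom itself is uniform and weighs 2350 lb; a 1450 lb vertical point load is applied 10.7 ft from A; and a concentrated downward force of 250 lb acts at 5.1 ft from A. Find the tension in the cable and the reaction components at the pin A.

ΣM about A: T·sin56°·12.7 − 2350·6.35 − 1450·10.7 − 250·5.1 = 0 → T = 31712.5/(12.7·0.829038) = 3011.98 ≈ 3012 lb.
ΣF_x = 0: A_x − T·cos56° = 0 → A_x = 3011.98 × 0.559193 = 1684 lb.
ΣF_y = 0: A_y + T·sin56° − 2350 − 1450 − 250 = 0 → A_y = 4050 − 3011.98 × 0.829038 = 1553 lb.

T = 3012 lb, A_x = 1684 lb, A_y = 1553 lb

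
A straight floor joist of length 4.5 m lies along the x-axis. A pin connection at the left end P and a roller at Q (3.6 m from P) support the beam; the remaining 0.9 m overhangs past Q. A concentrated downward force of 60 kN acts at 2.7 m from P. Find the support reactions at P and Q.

P_x = 0, P_y = 15.00 kN, Q_y = 45.00 kN

Moments about P: Q_y·3.6 − 60·2.7 = 0 → Q_y = 162/3.6 = 45.00 kN.
ΣF_y = 0: P_y + 45 − 60 = 0 → P_y = 15.00 kN.
ΣF_x = 0: no horizontal applied forces, so P_x = 0.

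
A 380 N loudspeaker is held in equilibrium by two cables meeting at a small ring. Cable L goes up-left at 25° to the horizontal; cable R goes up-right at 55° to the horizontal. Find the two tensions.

ΣF_x = 0: −T_L·cos25° + T_R·cos55° = 0 → T_R = 1.5801·T_L.
ΣF_y = 0: T_L·sin25° + T_R·sin55° = 380.
Substitute: T_L·(0.422618 + 1.5801·0.819152) = 380 → T_L = 221.321 ≈ 221.3 N.
Then T_R = 1.5801 × 221.321 = 349.7 N.

T_L = 221.3 N, T_R = 349.7 N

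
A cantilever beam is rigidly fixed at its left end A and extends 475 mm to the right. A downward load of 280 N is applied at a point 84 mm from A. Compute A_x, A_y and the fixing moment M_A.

ΣF_x = 0: A_x = 0.
ΣF_y = 0: A_y − 280 = 0 → A_y = 280.0 N.
ΣM about A: M_A − 280·84 = 0 → M_A = 23520 N·mm.

A_x = 0, A_y = 280.0 N, M_A = 23520 N·mm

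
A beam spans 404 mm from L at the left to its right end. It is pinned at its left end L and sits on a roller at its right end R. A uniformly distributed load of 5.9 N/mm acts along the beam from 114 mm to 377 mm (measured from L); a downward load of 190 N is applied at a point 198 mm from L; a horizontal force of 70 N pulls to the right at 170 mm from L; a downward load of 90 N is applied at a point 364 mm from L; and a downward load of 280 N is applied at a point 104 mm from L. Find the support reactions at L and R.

Resultant of the distributed load: 5.9 × 263 = 1551.7 N at 245.5 mm from L.
Moments about L: R_y·404 − (5.9·263)·245.5 − 190·198 − 90·364 − 280·104 = 0 → R_y = 480442.35/404 = 1189.21 ≈ 1189 N.
ΣF_y = 0: L_y + 1189.21 − 5.9·263 − 190 − 90 − 280 = 0 → L_y = 922.5 N.
ΣF_x = 0: L_x + 70 = 0 → L_x = -70.00 N.

L_x = -70.00 N, L_y = 922.5 N, R_y = 1189 N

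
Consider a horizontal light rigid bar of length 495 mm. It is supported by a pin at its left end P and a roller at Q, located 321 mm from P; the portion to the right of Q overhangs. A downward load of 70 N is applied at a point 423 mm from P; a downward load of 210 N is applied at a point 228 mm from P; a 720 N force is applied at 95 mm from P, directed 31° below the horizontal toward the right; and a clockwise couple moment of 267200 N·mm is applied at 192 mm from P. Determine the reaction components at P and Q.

ΣM about P: Q_y·321 − 70·423 − 210·228 − 720·sin31°·95 − 267200 = 0 → Q_y = 379919/321 = 1183.55 ≈ 1184 N.
ΣF_y = 0: P_y + 1183.55 − 70 − 210 − 720·sin31° = 0 → P_y = -532.7 N.
ΣF_x = 0: P_x + 720·cos31° = 0 → P_x = -617.2 N.

P_x = -617.2 N, P_y = -532.7 N, Q_y = 1184 N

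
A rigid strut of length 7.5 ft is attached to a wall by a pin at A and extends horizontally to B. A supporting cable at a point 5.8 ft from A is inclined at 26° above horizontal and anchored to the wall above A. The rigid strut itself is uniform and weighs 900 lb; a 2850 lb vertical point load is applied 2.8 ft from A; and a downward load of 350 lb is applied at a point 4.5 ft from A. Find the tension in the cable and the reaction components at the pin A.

ΣM about A: T·sin26°·5.8 − 900·3.75 − 2850·2.8 − 350·4.5 = 0 → T = 12930/(5.8·0.438371) = 5085.44 ≈ 5085 lb.
ΣF_x = 0: A_x − T·cos26° = 0 → A_x = 5085.44 × 0.898794 = 4571 lb.
ΣF_y = 0: A_y + T·sin26° − 900 − 2850 − 350 = 0 → A_y = 4100 − 5085.44 × 0.438371 = 1871 lb.

T = 5085 lb, A_x = 4571 lb, A_y = 1871 lb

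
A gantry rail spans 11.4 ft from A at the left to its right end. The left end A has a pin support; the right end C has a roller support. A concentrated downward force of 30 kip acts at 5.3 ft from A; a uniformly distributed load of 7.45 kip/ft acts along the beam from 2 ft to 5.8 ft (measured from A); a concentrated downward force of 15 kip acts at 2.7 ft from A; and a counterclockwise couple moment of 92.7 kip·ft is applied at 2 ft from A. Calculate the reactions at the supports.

A_x = 0, A_y = 54.26 kip, C_y = 19.05 kip

Resultant of the distributed load: 7.45 × 3.8 = 28.31 kip at 3.9 ft from A.
ΣM about A: C_y·11.4 − 30·5.3 − (7.45·3.8)·3.9 − 15·2.7 + 92.7 = 0 → C_y = 217.209/11.4 = 19.0534 ≈ 19.05 kip.
ΣF_y = 0: A_y + 19.0534 − 30 − 7.45·3.8 − 15 = 0 → A_y = 54.26 kip.
ΣF_x = 0: no horizontal applied forces, so A_x = 0.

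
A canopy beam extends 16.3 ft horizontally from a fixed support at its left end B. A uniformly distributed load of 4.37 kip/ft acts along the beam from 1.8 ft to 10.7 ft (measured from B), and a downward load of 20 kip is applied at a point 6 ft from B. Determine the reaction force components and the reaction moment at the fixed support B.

B_x = 0, B_y = 58.89 kip, M_B = 363.1 kip·ft

Resultant of the distributed load: 4.37 × 8.9 = 38.893 kip at 6.25 ft from B.
ΣF_x = 0: B_x = 0.
ΣF_y = 0: B_y − 4.37·8.9 − 20 = 0 → B_y = 58.89 kip.
ΣM about B: M_B − (4.37·8.9)·6.25 − 20·6 = 0 → M_B = 363.1 kip·ft.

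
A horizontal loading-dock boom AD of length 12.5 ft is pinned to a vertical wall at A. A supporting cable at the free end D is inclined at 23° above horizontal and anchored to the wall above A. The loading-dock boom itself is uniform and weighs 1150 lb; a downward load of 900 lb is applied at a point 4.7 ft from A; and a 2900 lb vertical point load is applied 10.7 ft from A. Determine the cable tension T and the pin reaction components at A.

T = 8691 lb, A_x = 8000 lb, A_y = 1554 lb

ΣM about A: T·sin23°·12.5 − 1150·6.25 − 900·4.7 − 2900·10.7 = 0 → T = 42447.5/(12.5·0.390731) = 8690.89 ≈ 8691 lb.
ΣF_x = 0: A_x − T·cos23° = 0 → A_x = 8690.89 × 0.920505 = 8000 lb.
ΣF_y = 0: A_y + T·sin23° − 1150 − 900 − 2900 = 0 → A_y = 4950 − 8690.89 × 0.390731 = 1554 lb.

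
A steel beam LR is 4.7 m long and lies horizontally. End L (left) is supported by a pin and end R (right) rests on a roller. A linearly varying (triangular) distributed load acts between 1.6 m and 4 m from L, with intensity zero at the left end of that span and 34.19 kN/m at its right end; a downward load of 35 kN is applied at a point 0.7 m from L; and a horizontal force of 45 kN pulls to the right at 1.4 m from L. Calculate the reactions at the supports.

Resultant of the triangular load: ½ × 34.19 × 2.4 = 41.028 kN, acting at 3.2 m from L (one-third of the span from the peak).
Moments about L: R_y·4.7 − (½·34.19·2.4)·3.2 − 35·0.7 = 0 → R_y = 155.7896/4.7 = 33.1467 ≈ 33.15 kN.
ΣF_y = 0: L_y + 33.1467 − ½·34.19·2.4 − 35 = 0 → L_y = 42.88 kN.
ΣF_x = 0: L_x + 45 = 0 → L_x = -45.00 kN.

L_x = -45.00 kN, L_y = 42.88 kN, R_y = 33.15 kN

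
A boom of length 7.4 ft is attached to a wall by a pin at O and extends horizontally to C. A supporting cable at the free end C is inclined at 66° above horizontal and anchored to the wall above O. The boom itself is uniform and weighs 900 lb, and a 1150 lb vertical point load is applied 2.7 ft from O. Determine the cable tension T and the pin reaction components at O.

ΣM about O: T·sin66°·7.4 − 900·3.7 − 1150·2.7 = 0 → T = 6435/(7.4·0.913545) = 951.89 ≈ 951.9 lb.
ΣF_x = 0: O_x − T·cos66° = 0 → O_x = 951.89 × 0.406737 = 387.2 lb.
ΣF_y = 0: O_y + T·sin66° − 900 − 1150 = 0 → O_y = 2050 − 951.89 × 0.913545 = 1180 lb.

T = 951.9 lb, O_x = 387.2 lb, O_y = 1180 lb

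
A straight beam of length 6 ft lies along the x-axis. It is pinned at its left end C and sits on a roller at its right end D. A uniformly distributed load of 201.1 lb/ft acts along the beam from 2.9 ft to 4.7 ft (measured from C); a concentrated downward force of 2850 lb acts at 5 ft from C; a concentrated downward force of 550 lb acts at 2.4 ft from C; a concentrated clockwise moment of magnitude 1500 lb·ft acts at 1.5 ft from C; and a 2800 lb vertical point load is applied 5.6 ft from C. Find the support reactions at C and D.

C_x = 0, C_y = 874.4 lb, D_y = 5688 lb

Resultant of the distributed load: 201.1 × 1.8 = 361.98 lb at 3.8 ft from C.
Taking moments about C: D_y·6 − (201.1·1.8)·3.8 − 2850·5 − 550·2.4 − 1500 − 2800·5.6 = 0 → D_y = 34125.524/6 = 5687.59 ≈ 5688 lb.
ΣF_y = 0: C_y + 5687.59 − 201.1·1.8 − 2850 − 550 − 2800 = 0 → C_y = 874.4 lb.
ΣF_x = 0: no horizontal applied forces, so C_x = 0.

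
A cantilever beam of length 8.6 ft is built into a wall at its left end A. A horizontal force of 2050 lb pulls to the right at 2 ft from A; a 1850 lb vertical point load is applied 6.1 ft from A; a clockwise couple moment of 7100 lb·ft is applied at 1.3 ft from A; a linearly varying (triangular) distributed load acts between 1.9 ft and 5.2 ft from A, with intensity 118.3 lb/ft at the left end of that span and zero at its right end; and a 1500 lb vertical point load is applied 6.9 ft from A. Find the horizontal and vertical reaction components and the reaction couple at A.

Resultant of the triangular load: ½ × 118.3 × 3.3 = 195.195 lb, acting at 3 ft from A (one-third of the span from the peak).
ΣF_x = 0: A_x + 2050 = 0 → A_x = -2050 lb.
ΣF_y = 0: A_y − 1850 − ½·118.3·3.3 − 1500 = 0 → A_y = 3545 lb.
ΣM about A: M_A − 1850·6.1 − 7100 − (½·118.3·3.3)·3 − 1500·6.9 = 0 → M_A = 29320 lb·ft.

A_x = -2050 lb, A_y = 3545 lb, M_A = 29320 lb·ft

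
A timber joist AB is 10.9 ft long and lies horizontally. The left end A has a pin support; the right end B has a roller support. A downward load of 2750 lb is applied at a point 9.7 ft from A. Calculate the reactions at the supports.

Moments about A: B_y·10.9 − 2750·9.7 = 0 → B_y = 26675/10.9 = 2447.25 ≈ 2447 lb.
ΣF_y = 0: A_y + 2447.25 − 2750 = 0 → A_y = 302.8 lb.
ΣF_x = 0: no horizontal applied forces, so A_x = 0.

A_x = 0, A_y = 302.8 lb, B_y = 2447 lb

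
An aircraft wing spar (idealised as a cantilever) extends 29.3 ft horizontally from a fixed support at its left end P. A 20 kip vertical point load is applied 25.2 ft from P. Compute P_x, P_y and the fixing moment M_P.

P_x = 0, P_y = 20.00 kip, M_P = 504.0 kip·ft

ΣF_x = 0: P_x = 0.
ΣF_y = 0: P_y − 20 = 0 → P_y = 20.00 kip.
ΣM about P: M_P − 20·25.2 = 0 → M_P = 504.0 kip·ft.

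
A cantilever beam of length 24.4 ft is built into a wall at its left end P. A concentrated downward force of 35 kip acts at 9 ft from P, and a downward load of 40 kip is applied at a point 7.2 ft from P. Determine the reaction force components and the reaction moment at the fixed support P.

ΣF_x = 0: P_x = 0.
ΣF_y = 0: P_y − 35 − 40 = 0 → P_y = 75.00 kip.
ΣM about P: M_P − 35·9 − 40·7.2 = 0 → M_P = 603.0 kip·ft.

P_x = 0, P_y = 75.00 kip, M_P = 603.0 kip·ft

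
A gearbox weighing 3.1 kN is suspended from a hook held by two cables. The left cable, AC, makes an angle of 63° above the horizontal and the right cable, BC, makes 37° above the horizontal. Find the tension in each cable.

T_AC = 2.514 kN, T_BC = 1.429 kN

ΣF_x = 0: −T_AC·cos63° + T_BC·cos37° = 0 → T_BC = 0.568458·T_AC.
ΣF_y = 0: T_AC·sin63° + T_BC·sin37° = 3.1.
Substitute: T_AC·(0.891007 + 0.568458·0.601815) = 3.1 → T_AC = 2.51396 ≈ 2.514 kN.
Then T_BC = 0.568458 × 2.51396 = 1.429 kN.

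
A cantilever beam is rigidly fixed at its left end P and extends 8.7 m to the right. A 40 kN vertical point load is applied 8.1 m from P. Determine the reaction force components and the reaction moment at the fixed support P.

P_x = 0, P_y = 40.00 kN, M_P = 324.0 kN·m

ΣF_x = 0: P_x = 0.
ΣF_y = 0: P_y − 40 = 0 → P_y = 40.00 kN.
ΣM about P: M_P − 40·8.1 = 0 → M_P = 324.0 kN·m.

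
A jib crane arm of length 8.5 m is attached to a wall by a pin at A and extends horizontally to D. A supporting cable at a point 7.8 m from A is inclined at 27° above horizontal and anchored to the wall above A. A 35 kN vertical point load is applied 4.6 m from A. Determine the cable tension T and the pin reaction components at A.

ΣM about A: T·sin27°·7.8 − 35·4.6 = 0 → T = 161/(7.8·0.45399) = 45.4658 ≈ 45.47 kN.
ΣF_x = 0: A_x − T·cos27° = 0 → A_x = 45.4658 × 0.891007 = 40.51 kN.
ΣF_y = 0: A_y + T·sin27° − 35 = 0 → A_y = 35 − 45.4658 × 0.45399 = 14.36 kN.

T = 45.47 kN, A_x = 40.51 kN, A_y = 14.36 kN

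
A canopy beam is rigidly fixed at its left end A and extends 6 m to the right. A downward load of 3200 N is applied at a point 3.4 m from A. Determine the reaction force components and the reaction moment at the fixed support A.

ΣF_x = 0: A_x = 0.
ΣF_y = 0: A_y − 3200 = 0 → A_y = 3200 N.
ΣM about A: M_A − 3200·3.4 = 0 → M_A = 10880 N·m.

A_x = 0, A_y = 3200 N, M_A = 10880 N·m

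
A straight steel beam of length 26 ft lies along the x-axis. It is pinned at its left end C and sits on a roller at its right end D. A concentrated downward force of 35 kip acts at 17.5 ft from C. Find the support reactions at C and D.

C_x = 0, C_y = 11.44 kip, D_y = 23.56 kip

ΣM about C: D_y·26 − 35·17.5 = 0 → D_y = 612.5/26 = 23.5577 ≈ 23.56 kip.
ΣF_y = 0: C_y + 23.5577 − 35 = 0 → C_y = 11.44 kip.
ΣF_x = 0: no horizontal applied forces, so C_x = 0.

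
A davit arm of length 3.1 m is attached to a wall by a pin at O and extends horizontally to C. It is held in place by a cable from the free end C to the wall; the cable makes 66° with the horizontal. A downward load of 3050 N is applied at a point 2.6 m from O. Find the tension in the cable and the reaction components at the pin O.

T = 2800 N, O_x = 1139 N, O_y = 491.9 N

ΣM about O: T·sin66°·3.1 − 3050·2.6 = 0 → T = 7930/(3.1·0.913545) = 2800.15 ≈ 2800 N.
ΣF_x = 0: O_x − T·cos66° = 0 → O_x = 2800.15 × 0.406737 = 1139 N.
ΣF_y = 0: O_y + T·sin66° − 3050 = 0 → O_y = 3050 − 2800.15 × 0.913545 = 491.9 N.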